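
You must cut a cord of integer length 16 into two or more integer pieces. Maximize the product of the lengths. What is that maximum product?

Define prod[k] = max over 1≤i<k of i · max(k−i, prod[k−i]); the inner max lets the remainder stay uncut if that's better.
prod[2] = 1*max(1,0) = 1*1 = 1
prod[3] = max(1*2, 2*1) = 2
prod[4] = max(1*3, 2*2, 3*1) = 4
prod[5] = max(1*4, 2*3, 3*2, 4*1) = 6
prod[6] = max(1*6, 2*4, 3*3, 4*2, 5*1) = 9
prod[7] = max(1*9, 2*6, 3*4, 4*3, 5*2, 6*1) = 12
prod[8] = max(1*12, 2*9, 3*6, …, 6*2, 7*1) = 18
prod[9] = max(1*18, 2*12, 3*9, …, 7*2, 8*1) = 27
prod[10] = max(1*27, 2*18, 3*12, …, 8*2, 9*1) = 36
prod[11] = max(1*36, 2*27, 3*18, …, 9*2, 10*1) = 54
prod[12] = max(1*54, 2*36, 3*27, …, 10*2, 11*1) = 81
prod[13] = max(1*81, 2*54, 3*36, …, 11*2, 12*1) = 108
prod[14] = max(1*108, 2*81, 3*54, …, 12*2, 13*1) = 162
prod[15] = max(1*162, 2*108, 3*81, …, 13*2, 14*1) = 243
prod[16] = max(1*243, 2*162, 3*108, …, 14*2, 15*1) = 324
One optimal split: 3 + 3 + 3 + 3 + 2 + 2; product 3*3*3*3*2*2 = 324.

324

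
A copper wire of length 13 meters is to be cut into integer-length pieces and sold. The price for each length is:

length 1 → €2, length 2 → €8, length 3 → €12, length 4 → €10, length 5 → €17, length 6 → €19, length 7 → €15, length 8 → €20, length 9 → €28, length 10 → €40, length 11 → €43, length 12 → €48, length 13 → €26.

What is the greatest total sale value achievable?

Consider every possible first cut. best[k] is the best of p[i]+best[k−i] over all sellable i≤k.
best[1] = 2
best[2] = max(2+2, 8+0) = 8
best[3] = max(2+8, 8+2, 12+0) = 12
best[4] = max(2+12, 8+8, 12+2, 10+0) = 16
best[5] = max(2+16, 8+12, 12+8, 10+2, 17+0) = 20
best[6] = max(2+20, 8+16, 12+12, 10+8, 17+2, 19+0) = 24
best[7] = max(2+24, 8+20, 12+16, …, 19+2, 15+0) = 28
best[8] = max(2+28, 8+24, 12+20, …, 15+2, 20+0) = 32
best[9] = max(2+32, 8+28, 12+24, …, 20+2, 28+0) = 36
best[10] = max(2+36, 8+32, 12+28, …, 28+2, 40+0) = 40
best[11] = max(2+40, 8+36, 12+32, …, 40+2, 43+0) = 44
best[12] = max(2+44, 8+40, 12+36, …, 43+2, 48+0) = 48
best[13] = max(2+48, 8+44, 12+40, …, 48+2, 26+0) = 52
One optimal cutting: 3 + 2 + 2 + 2 + 2 + 2 → €12 + €8 + €8 + €8 + €8 + €8 = €52.

52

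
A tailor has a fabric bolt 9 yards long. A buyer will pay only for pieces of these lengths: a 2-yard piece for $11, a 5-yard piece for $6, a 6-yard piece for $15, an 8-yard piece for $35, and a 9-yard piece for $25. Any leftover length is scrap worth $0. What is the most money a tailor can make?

Let r[k] be the best obtainable value from length k. For each k, try every first piece i and keep the best of price[i] + r[k−i].
r[1] = 0
r[2] = 11
r[3] = 11
r[4] = 22  (first piece 2, then r[2]=11)
r[5] = max(11+11, 6+0) = 22
r[6] = max(11+22, 6+0, 15+0) = 33
r[7] = max(11+22, 6+11, 15+0) = 33
r[8] = max(11+33, 6+11, 15+11, 35+0) = 44
r[9] = max(11+33, 6+22, 15+11, 35+0, 25+0) = 44
One optimal cutting: pieces 2 + 2 + 2 + 2 with 1 yard of scrap → $44.

44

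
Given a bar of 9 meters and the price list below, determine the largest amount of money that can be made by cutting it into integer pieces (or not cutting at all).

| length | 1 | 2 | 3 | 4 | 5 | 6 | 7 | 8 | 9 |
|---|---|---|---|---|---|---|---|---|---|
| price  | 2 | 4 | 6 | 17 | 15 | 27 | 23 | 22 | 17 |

Let v[k] be the best obtainable value from length k. For each k, try every first piece i and keep the best of price[i] + v[k−i].
v[1] = 2
v[2] = 4  (first piece 1, then v[1]=2)
v[3] = 6  (first piece 1, then v[2]=4)
v[4] = 17
v[5] = 19  (first piece 1, then v[4]=17)
v[6] = 27
v[7] = 29  (first piece 1, then v[6]=27)
v[8] = 34  (first piece 4, then v[4]=17)
v[9] = 36  (first piece 1, then v[8]=34)
One optimal cutting: 4 + 4 + 1 → €17 + €17 + €2 = €36.

36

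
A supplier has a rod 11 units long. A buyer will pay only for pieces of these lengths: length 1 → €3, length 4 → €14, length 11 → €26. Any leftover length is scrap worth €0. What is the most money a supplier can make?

37

Build f[k] bottom-up: f[k] = max over allowed piece i of (p[i] + f[k−i]).
f[1] = 3
f[2] = 6  (first piece 1, then f[1]=3)
f[3] = 9  (first piece 1, then f[2]=6)
f[4] = 14
f[5] = 17  (first piece 1, then f[4]=14)
f[6] = 20  (first piece 1, then f[5]=17)
f[7] = 23  (first piece 1, then f[6]=20)
f[8] = 28  (first piece 4, then f[4]=14)
f[9] = 31  (first piece 1, then f[8]=28)
f[10] = 34  (first piece 1, then f[9]=31)
f[11] = 37  (first piece 1, then f[10]=34)
One optimal cutting: 4 + 4 + 1 + 1 + 1 → €37.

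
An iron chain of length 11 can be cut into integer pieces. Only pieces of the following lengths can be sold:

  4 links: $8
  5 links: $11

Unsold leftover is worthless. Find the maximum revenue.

22

Consider every possible first cut. f[k] is the best of p[i]+f[k−i] over all sellable i≤k.
f[1] = 0
f[2] = 0
f[3] = 0
f[4] = 8
f[5] = 11
f[6] = 11
f[7] = 11
f[8] = 16  (first piece 4, then f[4]=8)
f[9] = 19  (first piece 4, then f[5]=11)
f[10] = 22  (first piece 5, then f[5]=11)
f[11] = 22
One optimal cutting: pieces 5 + 5 with 1 link of scrap → $22.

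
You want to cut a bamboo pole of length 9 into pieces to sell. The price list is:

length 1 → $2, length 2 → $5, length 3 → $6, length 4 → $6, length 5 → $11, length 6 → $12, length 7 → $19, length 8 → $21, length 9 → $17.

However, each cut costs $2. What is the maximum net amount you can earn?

22

Build r[k] bottom-up: r[k] = max over allowed piece i of (p[i] + r[k−i]) − 2 per cut.
r[1] = 2
r[2] = max(2+2-2, 5+0) = 5
r[3] = max(2+5-2, 5+2-2, 6+0) = 6
r[4] = max(2+6-2, 5+5-2, 6+2-2, 6+0) = 8
r[5] = max(2+8-2, 5+6-2, 6+5-2, 6+2-2, 11+0) = 11
r[6] = max(2+11-2, 5+8-2, 6+6-2, 6+5-2, 11+2-2, 12+0) = 12
r[7] = max(2+12-2, 5+11-2, 6+8-2, …, 12+2-2, 19+0) = 19
r[8] = max(2+19-2, 5+12-2, 6+11-2, …, 19+2-2, 21+0) = 21
r[9] = max(2+21-2, 5+19-2, 6+12-2, …, 21+2-2, 17+0) = 22
One optimal plan: pieces 7 + 2 (1 cut) → $24 − $2 = $22.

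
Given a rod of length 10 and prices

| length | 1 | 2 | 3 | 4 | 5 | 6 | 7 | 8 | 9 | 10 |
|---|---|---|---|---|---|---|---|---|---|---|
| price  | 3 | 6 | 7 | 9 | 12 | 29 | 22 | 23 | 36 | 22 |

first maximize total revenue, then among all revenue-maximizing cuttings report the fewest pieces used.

Consider every possible first cut. r[k] is the best of p[i]+r[k−i] over all sellable i≤k.
r[1] = 3
r[2] = 6  (first piece 1, then r[1]=3)
r[3] = 9  (first piece 1, then r[2]=6)
r[4] = 12  (first piece 1, then r[3]=9)
r[5] = 15  (first piece 1, then r[4]=12)
r[6] = 29
r[7] = 32  (first piece 1, then r[6]=29)
r[8] = 35  (first piece 1, then r[7]=32)
r[9] = 38  (first piece 1, then r[8]=35)
r[10] = 41  (first piece 1, then r[9]=38)
Maximum revenue is $41.
Now minimize piece count subject to staying optimal: for each k, pieces[k] = 1 + min over i with p[i]+r[k−i]=r[k] of pieces[k−i].
pieces[7] = 2
pieces[8] = 2
pieces[9] = 3
pieces[10] = 3

3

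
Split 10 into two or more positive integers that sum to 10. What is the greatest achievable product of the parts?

Let f[k] be the best product for length k (with at least one cut). For each first piece i, the rest contributes max(k−i, f[k−i]).
f[2] = 1·max(1,0) = 1·1 = 1
f[3] = 1·max(2,1) = 1·2 = 2
f[4] = 2·max(2,1) = 2·2 = 4
f[5] = 2·max(3,2) = 2·3 = 6
f[6] = 3·max(3,2) = 3·3 = 9
f[7] = 2·max(5,6) = 2·6 = 12
f[8] = 2·max(6,9) = 2·9 = 18
f[9] = 3·max(6,9) = 3·9 = 27
f[10] = 2·max(8,18) = 2·18 = 36
One optimal split: 3 + 3 + 2 + 2; product 3·3·2·2 = 36.

36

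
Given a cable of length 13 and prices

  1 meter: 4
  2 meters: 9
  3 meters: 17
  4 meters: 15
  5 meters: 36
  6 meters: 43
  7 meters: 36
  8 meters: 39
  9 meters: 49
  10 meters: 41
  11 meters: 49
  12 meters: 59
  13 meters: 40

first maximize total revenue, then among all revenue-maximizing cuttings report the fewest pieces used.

3

Let r[k] be the best obtainable value from length k. For each k, try every first piece i and keep the best of price[i] + r[k−i].
r[1] = 4
r[2] = max(4+4, 9+0) = 9
r[3] = max(4+9, 9+4, 17+0) = 17
r[4] = max(4+17, 9+9, 17+4, 15+0) = 21
r[5] = max(4+21, 9+17, 17+9, 15+4, 36+0) = 36
r[6] = max(4+36, 9+21, 17+17, 15+9, 36+4, 43+0) = 43
r[7] = max(4+43, 9+36, 17+21, …, 43+4, 36+0) = 47
r[8] = max(4+47, 9+43, 17+36, …, 36+4, 39+0) = 53
r[9] = max(4+53, 9+47, 17+43, …, 39+4, 49+0) = 60
r[10] = max(4+60, 9+53, 17+47, …, 49+4, 41+0) = 72
r[11] = max(4+72, 9+60, 17+53, …, 41+4, 49+0) = 79
r[12] = max(4+79, 9+72, 17+60, …, 49+4, 59+0) = 86
r[13] = max(4+86, 9+79, 17+72, …, 59+4, 40+0) = 90
Maximum revenue is 90.
Now minimize piece count subject to staying optimal: for each k, pieces[k] = 1 + min over i with p[i]+r[k−i]=r[k] of pieces[k−i].
pieces[10] = 2
pieces[11] = 2
pieces[12] = 2
pieces[13] = 3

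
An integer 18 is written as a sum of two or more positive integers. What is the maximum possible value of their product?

729

Fill g[k] for k=2..18: at each k try every first piece i and multiply by the better of (k−i) uncut or g[k−i].
g[2] = 1*max(1,0) = 1*1 = 1
g[3] = 1*max(2,1) = 1*2 = 2
g[4] = 2*max(2,1) = 2*2 = 4
g[5] = 2*max(3,2) = 2*3 = 6
g[6] = 3*max(3,2) = 3*3 = 9
g[7] = 2*max(5,6) = 2*6 = 12
g[8] = 2*max(6,9) = 2*9 = 18
g[9] = 3*max(6,9) = 3*9 = 27
g[10] = 2*max(8,18) = 2*18 = 36
g[11] = 2*max(9,27) = 2*27 = 54
g[12] = 3*max(9,27) = 3*27 = 81
g[13] = 2*max(11,54) = 2*54 = 108
g[14] = 2*max(12,81) = 2*81 = 162
g[15] = 3*max(12,81) = 3*81 = 243
g[16] = 2*max(14,162) = 2*162 = 324
g[17] = 2*max(15,243) = 2*243 = 486
g[18] = 3*max(15,243) = 3*243 = 729
One optimal split: 3 + 3 + 3 + 3 + 3 + 3; product 3*3*3*3*3*3 = 729.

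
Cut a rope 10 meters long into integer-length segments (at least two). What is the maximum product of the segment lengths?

Let f[k] be the best product for length k (with at least one cut). For each first piece i, the rest contributes max(k−i, f[k−i]).
f[2] = 1·max(1,0) = 1·1 = 1
f[3] = max(1·2, 2·1) = 2
f[4] = max(1·3, 2·2, 3·1) = 4
f[5] = max(1·4, 2·3, 3·2, 4·1) = 6
f[6] = max(1·6, 2·4, 3·3, 4·2, 5·1) = 9
f[7] = max(1·9, 2·6, 3·4, 4·3, 5·2, 6·1) = 12
f[8] = max(1·12, 2·9, 3·6, …, 6·2, 7·1) = 18
f[9] = max(1·18, 2·12, 3·9, …, 7·2, 8·1) = 27
f[10] = max(1·27, 2·18, 3·12, …, 8·2, 9·1) = 36
One optimal split: 3 + 3 + 2 + 2; product 3·3·2·2 = 36.

36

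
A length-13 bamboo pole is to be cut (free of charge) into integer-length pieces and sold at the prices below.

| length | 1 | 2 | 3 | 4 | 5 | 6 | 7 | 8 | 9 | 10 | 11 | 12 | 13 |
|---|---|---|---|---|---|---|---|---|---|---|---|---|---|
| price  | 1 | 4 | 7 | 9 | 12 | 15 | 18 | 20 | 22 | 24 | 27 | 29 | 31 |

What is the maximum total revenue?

Let r[k] be the best obtainable value from length k. For each k, try every first piece i and keep the best of price[i] + r[k−i].
r[1] = 1
r[2] = max(1+1, 4+0) = 4
r[3] = max(1+4, 4+1, 7+0) = 7
r[4] = max(1+7, 4+4, 7+1, 9+0) = 9
r[5] = max(1+9, 4+7, 7+4, 9+1, 12+0) = 12
r[6] = max(1+12, 4+9, 7+7, 9+4, 12+1, 15+0) = 15
r[7] = max(1+15, 4+12, 7+9, …, 15+1, 18+0) = 18
r[8] = max(1+18, 4+15, 7+12, …, 18+1, 20+0) = 20
r[9] = max(1+20, 4+18, 7+15, …, 20+1, 22+0) = 22
r[10] = max(1+22, 4+20, 7+18, …, 22+1, 24+0) = 25
r[11] = max(1+25, 4+22, 7+20, …, 24+1, 27+0) = 27
r[12] = max(1+27, 4+25, 7+22, …, 27+1, 29+0) = 30
r[13] = max(1+30, 4+27, 7+25, …, 29+1, 31+0) = 33
One optimal cutting: 7 + 6 → $18 + $15 = $33.

33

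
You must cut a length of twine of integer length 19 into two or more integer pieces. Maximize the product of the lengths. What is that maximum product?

972

Fill f[k] for k=2..19: at each k try every first piece i and multiply by the better of (k−i) uncut or f[k−i].
Small cases: f[2]=1, f[3]=2, f[4]=4, f[5]=6, f[6]=9, f[7]=12, f[8]=18, f[9]=27, f[10]=36, f[11]=54, f[12]=81.
f[13] = 2·max(11,54) = 2·54 = 108
f[14] = 2·max(12,81) = 2·81 = 162
f[15] = 3·max(12,81) = 3·81 = 243
f[16] = 2·max(14,162) = 2·162 = 324
f[17] = 2·max(15,243) = 2·243 = 486
f[18] = 3·max(15,243) = 3·243 = 729
f[19] = 2·max(17,486) = 2·486 = 972
One optimal split: 3 + 3 + 3 + 3 + 3 + 2 + 2; product 3·3·3·3·3·2·2 = 972.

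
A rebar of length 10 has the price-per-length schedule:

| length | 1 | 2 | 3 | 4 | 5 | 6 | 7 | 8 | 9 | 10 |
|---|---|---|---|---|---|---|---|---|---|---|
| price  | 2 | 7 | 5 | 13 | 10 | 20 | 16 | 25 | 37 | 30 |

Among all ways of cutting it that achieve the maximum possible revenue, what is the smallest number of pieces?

Build r[k] bottom-up: r[k] = max over allowed piece i of (p[i] + r[k−i]).
r[1] = 2
r[2] = 7
r[3] = 9  (first piece 1, then r[2]=7)
r[4] = 14  (first piece 2, then r[2]=7)
r[5] = 16  (first piece 1, then r[4]=14)
r[6] = 21  (first piece 2, then r[4]=14)
r[7] = 23  (first piece 1, then r[6]=21)
r[8] = 28  (first piece 2, then r[6]=21)
r[9] = 37
r[10] = 39  (first piece 1, then r[9]=37)
Maximum revenue is ₹39.
Now minimize piece count subject to staying optimal: for each k, pieces[k] = 1 + min over i with p[i]+r[k−i]=r[k] of pieces[k−i].
pieces[7] = 4
pieces[8] = 4
pieces[9] = 1
pieces[10] = 2

2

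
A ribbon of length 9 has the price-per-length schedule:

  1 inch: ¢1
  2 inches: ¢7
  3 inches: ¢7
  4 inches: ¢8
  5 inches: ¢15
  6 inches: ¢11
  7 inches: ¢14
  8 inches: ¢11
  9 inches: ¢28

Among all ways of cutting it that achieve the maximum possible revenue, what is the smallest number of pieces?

Build r[k] bottom-up: r[k] = max over allowed piece i of (p[i] + r[k−i]).
r[1] = 1
r[2] = max(1+1, 7+0) = 7
r[3] = max(1+7, 7+1, 7+0) = 8
r[4] = max(1+8, 7+7, 7+1, 8+0) = 14
r[5] = max(1+14, 7+8, 7+7, 8+1, 15+0) = 15
r[6] = max(1+15, 7+14, 7+8, 8+7, 15+1, 11+0) = 21
r[7] = max(1+21, 7+15, 7+14, …, 11+1, 14+0) = 22
r[8] = max(1+22, 7+21, 7+15, …, 14+1, 11+0) = 28
r[9] = max(1+28, 7+22, 7+21, …, 11+1, 28+0) = 29
Maximum revenue is ¢29.
Now minimize piece count subject to staying optimal: for each k, pieces[k] = 1 + min over i with p[i]+r[k−i]=r[k] of pieces[k−i].
pieces[6] = 3
pieces[7] = 2
pieces[8] = 4
pieces[9] = 3

3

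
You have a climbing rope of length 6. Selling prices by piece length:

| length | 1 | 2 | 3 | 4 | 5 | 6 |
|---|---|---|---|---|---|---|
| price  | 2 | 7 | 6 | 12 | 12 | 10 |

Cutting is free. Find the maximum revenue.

Consider every possible first cut. best[k] is the best of p[i]+best[k−i] over all sellable i≤k.
best[1] = 2
best[2] = 7
best[3] = 9  (first piece 1, then best[2]=7)
best[4] = 14  (first piece 2, then best[2]=7)
best[5] = 16  (first piece 1, then best[4]=14)
best[6] = 21  (first piece 2, then best[4]=14)
One optimal cutting: 2 + 2 + 2 → €7 + €7 + €7 = €21.

21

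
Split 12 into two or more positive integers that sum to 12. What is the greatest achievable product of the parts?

81

Fill m[k] for k=2..12: at each k try every first piece i and multiply by the better of (k−i) uncut or m[k−i].
Small cases: m[2]=1, m[3]=2, m[4]=4.
m[5] = max(1*4, 2*3, 3*2, 4*1) = 6
m[6] = max(1*6, 2*4, 3*3, 4*2, 5*1) = 9
m[7] = max(1*9, 2*6, 3*4, 4*3, 5*2, 6*1) = 12
m[8] = max(1*12, 2*9, 3*6, …, 6*2, 7*1) = 18
m[9] = max(1*18, 2*12, 3*9, …, 7*2, 8*1) = 27
m[10] = max(1*27, 2*18, 3*12, …, 8*2, 9*1) = 36
m[11] = max(1*36, 2*27, 3*18, …, 9*2, 10*1) = 54
m[12] = max(1*54, 2*36, 3*27, …, 10*2, 11*1) = 81
One optimal split: 3 + 3 + 3 + 3; product 3*3*3*3 = 81.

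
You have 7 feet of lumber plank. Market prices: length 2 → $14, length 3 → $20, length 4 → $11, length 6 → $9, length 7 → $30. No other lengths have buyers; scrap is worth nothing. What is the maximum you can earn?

48

Build best[k] bottom-up: best[k] = max over allowed piece i of (p[i] + best[k−i]).
best[1] = 0
best[2] = 14
best[3] = 20
best[4] = 28  (first piece 2, then best[2]=14)
best[5] = 34  (first piece 2, then best[3]=20)
best[6] = 42  (first piece 2, then best[4]=28)
best[7] = 48  (first piece 2, then best[5]=34)
One optimal cutting: 3 + 2 + 2 → $48.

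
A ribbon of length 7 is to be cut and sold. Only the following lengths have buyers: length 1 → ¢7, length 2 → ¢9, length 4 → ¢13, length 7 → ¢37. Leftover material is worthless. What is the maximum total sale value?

Let f[k] be the best obtainable value from length k. For each k, try every first piece i and keep the best of price[i] + f[k−i].
f[1] = 7
f[2] = 14  (first piece 1, then f[1]=7)
f[3] = 21  (first piece 1, then f[2]=14)
f[4] = 28  (first piece 1, then f[3]=21)
f[5] = 35  (first piece 1, then f[4]=28)
f[6] = 42  (first piece 1, then f[5]=35)
f[7] = 49  (first piece 1, then f[6]=42)
One optimal cutting: 1 + 1 + 1 + 1 + 1 + 1 + 1 → ¢49.

49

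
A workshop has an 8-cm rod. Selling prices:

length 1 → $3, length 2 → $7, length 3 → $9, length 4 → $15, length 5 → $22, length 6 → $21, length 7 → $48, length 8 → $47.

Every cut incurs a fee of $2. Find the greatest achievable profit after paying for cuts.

Consider every possible first cut. r[k] is the best of p[i]+r[k−i] over all sellable i≤k, charging 2 whenever i<k.
r[1] = 3
r[2] = 7
r[3] = 9
r[4] = 15
r[5] = 22
r[6] = 23  (first piece 1, then r[5]=22)
r[7] = 48
r[8] = 49  (first piece 1, then r[7]=48)
One optimal plan: pieces 7 + 1 (1 cut) → $51 − $2 = $49.

49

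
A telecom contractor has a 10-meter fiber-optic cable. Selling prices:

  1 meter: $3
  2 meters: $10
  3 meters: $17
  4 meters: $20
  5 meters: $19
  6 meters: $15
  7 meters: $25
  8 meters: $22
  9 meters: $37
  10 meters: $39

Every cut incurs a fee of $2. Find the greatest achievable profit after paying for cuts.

50

Consider every possible first cut. v[k] is the best of p[i]+v[k−i] over all sellable i≤k, charging 2 whenever i<k.
v[1] = 3
v[2] = 10
v[3] = 17
v[4] = 20
v[5] = 25  (first piece 2, then v[3]=17)
v[6] = 32  (first piece 3, then v[3]=17)
v[7] = 35  (first piece 3, then v[4]=20)
v[8] = 40  (first piece 2, then v[6]=32)
v[9] = 47  (first piece 3, then v[6]=32)
v[10] = 50  (first piece 3, then v[7]=35)
One optimal plan: pieces 4 + 3 + 3 (2 cuts) → $54 − $4 = $50.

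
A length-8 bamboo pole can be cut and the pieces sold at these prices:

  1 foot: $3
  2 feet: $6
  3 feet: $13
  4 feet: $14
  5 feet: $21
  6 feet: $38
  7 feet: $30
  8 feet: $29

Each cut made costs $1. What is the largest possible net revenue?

Build net[k] bottom-up: net[k] = max over allowed piece i of (p[i] + net[k−i]) − 1 per cut.
net[1] = 3
net[2] = 6
net[3] = 13
net[4] = 15  (first piece 1, then net[3]=13)
net[5] = 21
net[6] = 38
net[7] = 40  (first piece 1, then net[6]=38)
net[8] = 43  (first piece 2, then net[6]=38)
One optimal plan: pieces 6 + 2 (1 cut) → $44 − $1 = $43.

43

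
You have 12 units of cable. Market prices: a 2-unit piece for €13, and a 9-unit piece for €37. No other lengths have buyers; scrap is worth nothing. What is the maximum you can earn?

Consider every possible first cut. r[k] is the best of p[i]+r[k−i] over all sellable i≤k.
r[1] = 0
r[2] = 13
r[3] = 13
r[4] = 26  (first piece 2, then r[2]=13)
r[5] = 26
r[6] = 39  (first piece 2, then r[4]=26)
r[7] = 39
r[8] = 52  (first piece 2, then r[6]=39)
r[9] = 52
r[10] = 65  (first piece 2, then r[8]=52)
r[11] = 65
r[12] = 78  (first piece 2, then r[10]=65)
One optimal cutting: 2 + 2 + 2 + 2 + 2 + 2 → €78.

78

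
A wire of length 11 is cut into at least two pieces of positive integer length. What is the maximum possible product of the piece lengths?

54

Define m[k] = max over 1≤i<k of i · max(k−i, m[k−i]); the inner max lets the remainder stay uncut if that's better.
m[2] = 1*max(1,0) = 1*1 = 1
m[3] = 1*max(2,1) = 1*2 = 2
m[4] = 2*max(2,1) = 2*2 = 4
m[5] = 2*max(3,2) = 2*3 = 6
m[6] = 3*max(3,2) = 3*3 = 9
m[7] = 2*max(5,6) = 2*6 = 12
m[8] = 2*max(6,9) = 2*9 = 18
m[9] = 3*max(6,9) = 3*9 = 27
m[10] = 2*max(8,18) = 2*18 = 36
m[11] = 2*max(9,27) = 2*27 = 54
One optimal split: 3 + 3 + 3 + 2; product 3*3*3*2 = 54.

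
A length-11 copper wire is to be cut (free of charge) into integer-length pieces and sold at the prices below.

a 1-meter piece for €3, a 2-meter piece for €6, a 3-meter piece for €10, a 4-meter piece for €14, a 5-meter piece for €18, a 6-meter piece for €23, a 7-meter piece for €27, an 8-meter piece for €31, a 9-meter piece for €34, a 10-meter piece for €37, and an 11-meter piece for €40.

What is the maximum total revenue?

Let r[k] be the best obtainable value from length k. For each k, try every first piece i and keep the best of price[i] + r[k−i].
r[1] = 3
r[2] = max(3+3, 6+0) = 6
r[3] = max(3+6, 6+3, 10+0) = 10
r[4] = max(3+10, 6+6, 10+3, 14+0) = 14
r[5] = max(3+14, 6+10, 10+6, 14+3, 18+0) = 18
r[6] = max(3+18, 6+14, 10+10, 14+6, 18+3, 23+0) = 23
r[7] = max(3+23, 6+18, 10+14, …, 23+3, 27+0) = 27
r[8] = max(3+27, 6+23, 10+18, …, 27+3, 31+0) = 31
r[9] = max(3+31, 6+27, 10+23, …, 31+3, 34+0) = 34
r[10] = max(3+34, 6+31, 10+27, …, 34+3, 37+0) = 37
r[11] = max(3+37, 6+34, 10+31, …, 37+3, 40+0) = 41
One optimal cutting: 8 + 3 → €31 + €10 = €41.

41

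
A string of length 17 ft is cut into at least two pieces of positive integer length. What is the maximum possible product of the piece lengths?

486

Let m[k] be the best product for length k (with at least one cut). For each first piece i, the rest contributes max(k−i, m[k−i]).
m[2] = 1×max(1,0) = 1×1 = 1
m[3] = max(1×2, 2×1) = 2
m[4] = max(1×3, 2×2, 3×1) = 4
m[5] = max(1×4, 2×3, 3×2, 4×1) = 6
m[6] = max(1×6, 2×4, 3×3, 4×2, 5×1) = 9
m[7] = max(1×9, 2×6, 3×4, 4×3, 5×2, 6×1) = 12
m[8] = max(1×12, 2×9, 3×6, …, 6×2, 7×1) = 18
m[9] = max(1×18, 2×12, 3×9, …, 7×2, 8×1) = 27
m[10] = max(1×27, 2×18, 3×12, …, 8×2, 9×1) = 36
m[11] = max(1×36, 2×27, 3×18, …, 9×2, 10×1) = 54
m[12] = max(1×54, 2×36, 3×27, …, 10×2, 11×1) = 81
m[13] = max(1×81, 2×54, 3×36, …, 11×2, 12×1) = 108
m[14] = max(1×108, 2×81, 3×54, …, 12×2, 13×1) = 162
m[15] = max(1×162, 2×108, 3×81, …, 13×2, 14×1) = 243
m[16] = max(1×243, 2×162, 3×108, …, 14×2, 15×1) = 324
m[17] = max(1×324, 2×243, 3×162, …, 15×2, 16×1) = 486
One optimal split: 3 + 3 + 3 + 3 + 3 + 2; product 3×3×3×3×3×2 = 486.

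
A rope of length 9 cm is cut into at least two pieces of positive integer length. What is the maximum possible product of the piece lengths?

Fill P[k] for k=2..9: at each k try every first piece i and multiply by the better of (k−i) uncut or P[k−i].
P[2] = 1×max(1,0) = 1×1 = 1
P[3] = max(1×2, 2×1) = 2
P[4] = max(1×3, 2×2, 3×1) = 4
P[5] = max(1×4, 2×3, 3×2, 4×1) = 6
P[6] = max(1×6, 2×4, 3×3, 4×2, 5×1) = 9
P[7] = max(1×9, 2×6, 3×4, 4×3, 5×2, 6×1) = 12
P[8] = max(1×12, 2×9, 3×6, …, 6×2, 7×1) = 18
P[9] = max(1×18, 2×12, 3×9, …, 7×2, 8×1) = 27
One optimal split: 3 + 3 + 3; product 3×3×3 = 27.

27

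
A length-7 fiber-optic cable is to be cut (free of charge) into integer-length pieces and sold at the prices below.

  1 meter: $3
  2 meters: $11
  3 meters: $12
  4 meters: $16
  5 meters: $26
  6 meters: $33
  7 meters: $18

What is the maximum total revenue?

37

Let v[k] be the best obtainable value from length k. For each k, try every first piece i and keep the best of price[i] + v[k−i].
v[1] = 3
v[2] = max(3+3, 11+0) = 11
v[3] = max(3+11, 11+3, 12+0) = 14
v[4] = max(3+14, 11+11, 12+3, 16+0) = 22
v[5] = max(3+22, 11+14, 12+11, 16+3, 26+0) = 26
v[6] = max(3+26, 11+22, 12+14, 16+11, 26+3, 33+0) = 33
v[7] = max(3+33, 11+26, 12+22, …, 33+3, 18+0) = 37
One optimal cutting: 5 + 2 → $26 + $11 = $37.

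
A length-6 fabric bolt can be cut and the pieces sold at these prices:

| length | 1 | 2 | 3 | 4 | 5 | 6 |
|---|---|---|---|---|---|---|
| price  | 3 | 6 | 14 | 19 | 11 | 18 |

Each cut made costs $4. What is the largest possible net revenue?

24

Build net[k] bottom-up: net[k] = max over allowed piece i of (p[i] + net[k−i]) − 4 per cut.
net[1] = 3
net[2] = max(3+3-4, 6+0) = 6
net[3] = max(3+6-4, 6+3-4, 14+0) = 14
net[4] = max(3+14-4, 6+6-4, 14+3-4, 19+0) = 19
net[5] = max(3+19-4, 6+14-4, 14+6-4, 19+3-4, 11+0) = 18
net[6] = max(3+18-4, 6+19-4, 14+14-4, 19+6-4, 11+3-4, 18+0) = 24
One optimal plan: pieces 3 + 3 (1 cut) → $28 − $4 = $24.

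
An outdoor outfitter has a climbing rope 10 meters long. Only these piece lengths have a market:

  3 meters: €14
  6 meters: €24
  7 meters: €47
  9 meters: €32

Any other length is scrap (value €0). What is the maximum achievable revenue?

Let f[k] be the best obtainable value from length k. For each k, try every first piece i and keep the best of price[i] + f[k−i].
f[1] = 0
f[2] = 0
f[3] = 14
f[4] = 14
f[5] = 14
f[6] = max(14+14, 24+0) = 28
f[7] = max(14+14, 24+0, 47+0) = 47
f[8] = max(14+14, 24+0, 47+0) = 47
f[9] = max(14+28, 24+14, 47+0, 32+0) = 47
f[10] = max(14+47, 24+14, 47+14, 32+0) = 61
One optimal cutting: 7 + 3 → €61.

61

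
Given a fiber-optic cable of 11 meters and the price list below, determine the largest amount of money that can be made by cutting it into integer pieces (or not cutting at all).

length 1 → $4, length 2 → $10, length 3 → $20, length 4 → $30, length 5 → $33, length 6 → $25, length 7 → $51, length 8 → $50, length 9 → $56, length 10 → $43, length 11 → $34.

81

Let r[k] be the best obtainable value from length k. For each k, try every first piece i and keep the best of price[i] + r[k−i].
r[1] = 4
r[2] = 10
r[3] = 20
r[4] = 30
r[5] = 34  (first piece 1, then r[4]=30)
r[6] = 40  (first piece 2, then r[4]=30)
r[7] = 51
r[8] = 60  (first piece 4, then r[4]=30)
r[9] = 64  (first piece 1, then r[8]=60)
r[10] = 71  (first piece 3, then r[7]=51)
r[11] = 81  (first piece 4, then r[7]=51)
One optimal cutting: 7 + 4 → $51 + $30 = $81.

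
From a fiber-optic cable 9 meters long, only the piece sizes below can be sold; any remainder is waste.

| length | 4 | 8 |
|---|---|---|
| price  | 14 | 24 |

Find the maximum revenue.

Build best[k] bottom-up: best[k] = max over allowed piece i of (p[i] + best[k−i]).
best[1] = 0
best[2] = 0
best[3] = 0
best[4] = 14
best[5] = 14
best[6] = 14
best[7] = 14
best[8] = 28  (first piece 4, then best[4]=14)
best[9] = 28
One optimal cutting: pieces 4 + 4 with 1 meter of scrap → $28.

28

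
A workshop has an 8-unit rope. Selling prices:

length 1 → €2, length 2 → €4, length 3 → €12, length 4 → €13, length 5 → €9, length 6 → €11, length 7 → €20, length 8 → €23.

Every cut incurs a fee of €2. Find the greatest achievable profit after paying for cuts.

24

Let v[k] be the best obtainable value from length k. For each k, try every first piece i and keep the best of price[i] + v[k−i] minus the 2 cut fee when i<k.
v[1] = 2
v[2] = 4
v[3] = 12
v[4] = 13
v[5] = 14  (first piece 2, then v[3]=12)
v[6] = 22  (first piece 3, then v[3]=12)
v[7] = 23  (first piece 3, then v[4]=13)
v[8] = 24  (first piece 2, then v[6]=22)
One optimal plan: pieces 3 + 3 + 2 (2 cuts) → €28 − €4 = €24.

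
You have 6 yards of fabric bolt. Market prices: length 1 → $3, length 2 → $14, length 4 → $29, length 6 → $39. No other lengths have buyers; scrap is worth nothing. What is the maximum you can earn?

43

Let best[k] be the best obtainable value from length k. For each k, try every first piece i and keep the best of price[i] + best[k−i].
best[1] = 3
best[2] = max(3+3, 14+0) = 14
best[3] = max(3+14, 14+3) = 17
best[4] = max(3+17, 14+14, 29+0) = 29
best[5] = max(3+29, 14+17, 29+3) = 32
best[6] = max(3+32, 14+29, 29+14, 39+0) = 43
One optimal cutting: 4 + 2 → $43.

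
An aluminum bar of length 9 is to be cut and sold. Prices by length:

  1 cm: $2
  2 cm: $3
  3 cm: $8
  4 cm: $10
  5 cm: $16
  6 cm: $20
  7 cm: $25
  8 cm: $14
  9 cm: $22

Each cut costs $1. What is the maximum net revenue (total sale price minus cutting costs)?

27

Build net[k] bottom-up: net[k] = max over allowed piece i of (p[i] + net[k−i]) − 1 per cut.
net[1] = 2
net[2] = max(2+2-1, 3+0) = 3
net[3] = max(2+3-1, 3+2-1, 8+0) = 8
net[4] = max(2+8-1, 3+3-1, 8+2-1, 10+0) = 10
net[5] = max(2+10-1, 3+8-1, 8+3-1, 10+2-1, 16+0) = 16
net[6] = max(2+16-1, 3+10-1, 8+8-1, 10+3-1, 16+2-1, 20+0) = 20
net[7] = max(2+20-1, 3+16-1, 8+10-1, …, 20+2-1, 25+0) = 25
net[8] = max(2+25-1, 3+20-1, 8+16-1, …, 25+2-1, 14+0) = 26
net[9] = max(2+26-1, 3+25-1, 8+20-1, …, 14+2-1, 22+0) = 27
One optimal plan: pieces 7 + 1 + 1 (2 cuts) → $29 − $2 = $27.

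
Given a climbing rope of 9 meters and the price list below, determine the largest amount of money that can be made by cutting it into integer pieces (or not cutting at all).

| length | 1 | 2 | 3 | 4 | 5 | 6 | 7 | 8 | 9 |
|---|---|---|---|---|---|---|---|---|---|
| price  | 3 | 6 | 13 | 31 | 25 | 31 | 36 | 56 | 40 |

65

Build v[k] bottom-up: v[k] = max over allowed piece i of (p[i] + v[k−i]).
v[1] = 3
v[2] = max(3+3, 6+0) = 6
v[3] = max(3+6, 6+3, 13+0) = 13
v[4] = max(3+13, 6+6, 13+3, 31+0) = 31
v[5] = max(3+31, 6+13, 13+6, 31+3, 25+0) = 34
v[6] = max(3+34, 6+31, 13+13, 31+6, 25+3, 31+0) = 37
v[7] = max(3+37, 6+34, 13+31, …, 31+3, 36+0) = 44
v[8] = max(3+44, 6+37, 13+34, …, 36+3, 56+0) = 62
v[9] = max(3+62, 6+44, 13+37, …, 56+3, 40+0) = 65
One optimal cutting: 4 + 4 + 1 → €31 + €31 + €3 = €65.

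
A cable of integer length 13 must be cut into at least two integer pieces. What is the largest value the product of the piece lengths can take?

Fill P[k] for k=2..13: at each k try every first piece i and multiply by the better of (k−i) uncut or P[k−i].
Small cases: P[2]=1, P[3]=2, P[4]=4, P[5]=6, P[6]=9, P[7]=12.
P[8] = max(1·12, 2·9, 3·6, …, 6·2, 7·1) = 18
P[9] = max(1·18, 2·12, 3·9, …, 7·2, 8·1) = 27
P[10] = max(1·27, 2·18, 3·12, …, 8·2, 9·1) = 36
P[11] = max(1·36, 2·27, 3·18, …, 9·2, 10·1) = 54
P[12] = max(1·54, 2·36, 3·27, …, 10·2, 11·1) = 81
P[13] = max(1·81, 2·54, 3·36, …, 11·2, 12·1) = 108
One optimal split: 3 + 3 + 3 + 2 + 2; product 3·3·3·2·2 = 108.

108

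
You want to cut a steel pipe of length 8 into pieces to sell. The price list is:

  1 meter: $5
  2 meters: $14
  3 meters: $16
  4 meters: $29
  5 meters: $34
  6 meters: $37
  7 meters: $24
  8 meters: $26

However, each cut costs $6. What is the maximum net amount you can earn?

Build v[k] bottom-up: v[k] = max over allowed piece i of (p[i] + v[k−i]) − 6 per cut.
v[1] = 5
v[2] = 14
v[3] = 16
v[4] = 29
v[5] = 34
v[6] = 37  (first piece 2, then v[4]=29)
v[7] = 42  (first piece 2, then v[5]=34)
v[8] = 52  (first piece 4, then v[4]=29)
One optimal plan: pieces 4 + 4 (1 cut) → $58 − $6 = $52.

52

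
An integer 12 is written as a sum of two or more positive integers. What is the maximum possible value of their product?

81

Fill f[k] for k=2..12: at each k try every first piece i and multiply by the better of (k−i) uncut or f[k−i].
f[2] = 1·max(1,0) = 1·1 = 1
f[3] = 1·max(2,1) = 1·2 = 2
f[4] = 2·max(2,1) = 2·2 = 4
f[5] = 2·max(3,2) = 2·3 = 6
f[6] = 3·max(3,2) = 3·3 = 9
f[7] = 2·max(5,6) = 2·6 = 12
f[8] = 2·max(6,9) = 2·9 = 18
f[9] = 3·max(6,9) = 3·9 = 27
f[10] = 2·max(8,18) = 2·18 = 36
f[11] = 2·max(9,27) = 2·27 = 54
f[12] = 3·max(9,27) = 3·27 = 81
One optimal split: 3 + 3 + 3 + 3; product 3·3·3·3 = 81.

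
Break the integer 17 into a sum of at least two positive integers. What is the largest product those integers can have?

Fill f[k] for k=2..17: at each k try every first piece i and multiply by the better of (k−i) uncut or f[k−i].
f[2] = 1×max(1,0) = 1×1 = 1
f[3] = 1×max(2,1) = 1×2 = 2
f[4] = 2×max(2,1) = 2×2 = 4
f[5] = 2×max(3,2) = 2×3 = 6
f[6] = 3×max(3,2) = 3×3 = 9
f[7] = 2×max(5,6) = 2×6 = 12
f[8] = 2×max(6,9) = 2×9 = 18
f[9] = 3×max(6,9) = 3×9 = 27
f[10] = 2×max(8,18) = 2×18 = 36
f[11] = 2×max(9,27) = 2×27 = 54
f[12] = 3×max(9,27) = 3×27 = 81
f[13] = 2×max(11,54) = 2×54 = 108
f[14] = 2×max(12,81) = 2×81 = 162
f[15] = 3×max(12,81) = 3×81 = 243
f[16] = 2×max(14,162) = 2×162 = 324
f[17] = 2×max(15,243) = 2×243 = 486
One optimal split: 3 + 3 + 3 + 3 + 3 + 2; product 3×3×3×3×3×2 = 486.

486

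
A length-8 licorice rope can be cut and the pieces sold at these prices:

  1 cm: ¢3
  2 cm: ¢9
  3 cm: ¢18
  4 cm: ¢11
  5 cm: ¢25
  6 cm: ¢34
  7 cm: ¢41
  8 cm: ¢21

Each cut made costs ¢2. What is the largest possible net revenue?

Let net[k] be the best obtainable value from length k. For each k, try every first piece i and keep the best of price[i] + net[k−i] minus the 2 cut fee when i<k.
net[1] = 3
net[2] = max(3+3-2, 9+0) = 9
net[3] = max(3+9-2, 9+3-2, 18+0) = 18
net[4] = max(3+18-2, 9+9-2, 18+3-2, 11+0) = 19
net[5] = max(3+19-2, 9+18-2, 18+9-2, 11+3-2, 25+0) = 25
net[6] = max(3+25-2, 9+19-2, 18+18-2, 11+9-2, 25+3-2, 34+0) = 34
net[7] = max(3+34-2, 9+25-2, 18+19-2, …, 34+3-2, 41+0) = 41
net[8] = max(3+41-2, 9+34-2, 18+25-2, …, 41+3-2, 21+0) = 42
One optimal plan: pieces 7 + 1 (1 cut) → ¢44 − ¢2 = ¢42.

42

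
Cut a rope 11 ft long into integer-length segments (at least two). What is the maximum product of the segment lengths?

54

Let m[k] be the best product for length k (with at least one cut). For each first piece i, the rest contributes max(k−i, m[k−i]).
m[2] = 1·max(1,0) = 1·1 = 1
m[3] = 1·max(2,1) = 1·2 = 2
m[4] = 2·max(2,1) = 2·2 = 4
m[5] = 2·max(3,2) = 2·3 = 6
m[6] = 3·max(3,2) = 3·3 = 9
m[7] = 2·max(5,6) = 2·6 = 12
m[8] = 2·max(6,9) = 2·9 = 18
m[9] = 3·max(6,9) = 3·9 = 27
m[10] = 2·max(8,18) = 2·18 = 36
m[11] = 2·max(9,27) = 2·27 = 54
One optimal split: 3 + 3 + 3 + 2; product 3·3·3·2 = 54.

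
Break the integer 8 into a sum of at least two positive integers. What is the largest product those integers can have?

18

Define m[k] = max over 1≤i<k of i · max(k−i, m[k−i]); the inner max lets the remainder stay uncut if that's better.
m[2] = 1*max(1,0) = 1*1 = 1
m[3] = 1*max(2,1) = 1*2 = 2
m[4] = 2*max(2,1) = 2*2 = 4
m[5] = 2*max(3,2) = 2*3 = 6
m[6] = 3*max(3,2) = 3*3 = 9
m[7] = 2*max(5,6) = 2*6 = 12
m[8] = 2*max(6,9) = 2*9 = 18
One optimal split: 3 + 3 + 2; product 3*3*2 = 18.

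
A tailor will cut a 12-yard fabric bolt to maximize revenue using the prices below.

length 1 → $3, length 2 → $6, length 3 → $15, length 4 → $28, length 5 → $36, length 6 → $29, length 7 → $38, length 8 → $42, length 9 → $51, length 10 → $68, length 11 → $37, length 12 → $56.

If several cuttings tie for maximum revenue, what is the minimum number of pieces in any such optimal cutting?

Consider every possible first cut. r[k] is the best of p[i]+r[k−i] over all sellable i≤k.
r[1] = 3
r[2] = max(3+3, 6+0) = 6
r[3] = max(3+6, 6+3, 15+0) = 15
r[4] = max(3+15, 6+6, 15+3, 28+0) = 28
r[5] = max(3+28, 6+15, 15+6, 28+3, 36+0) = 36
r[6] = max(3+36, 6+28, 15+15, 28+6, 36+3, 29+0) = 39
r[7] = max(3+39, 6+36, 15+28, …, 29+3, 38+0) = 43
r[8] = max(3+43, 6+39, 15+36, …, 38+3, 42+0) = 56
r[9] = max(3+56, 6+43, 15+39, …, 42+3, 51+0) = 64
r[10] = max(3+64, 6+56, 15+43, …, 51+3, 68+0) = 72
r[11] = max(3+72, 6+64, 15+56, …, 68+3, 37+0) = 75
r[12] = max(3+75, 6+72, 15+64, …, 37+3, 56+0) = 84
Maximum revenue is $84.
Now minimize piece count subject to staying optimal: for each k, pieces[k] = 1 + min over i with p[i]+r[k−i]=r[k] of pieces[k−i].
pieces[9] = 2
pieces[10] = 2
pieces[11] = 3
pieces[12] = 3

3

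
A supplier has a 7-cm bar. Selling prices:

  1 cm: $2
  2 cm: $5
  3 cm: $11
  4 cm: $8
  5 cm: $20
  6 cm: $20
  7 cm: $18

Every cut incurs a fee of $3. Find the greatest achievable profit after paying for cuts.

Consider every possible first cut. v[k] is the best of p[i]+v[k−i] over all sellable i≤k, charging 3 whenever i<k.
v[1] = 2
v[2] = 5
v[3] = 11
v[4] = 10  (first piece 1, then v[3]=11)
v[5] = 20
v[6] = 20
v[7] = 22  (first piece 2, then v[5]=20)
One optimal plan: pieces 5 + 2 (1 cut) → $25 − $3 = $22.

22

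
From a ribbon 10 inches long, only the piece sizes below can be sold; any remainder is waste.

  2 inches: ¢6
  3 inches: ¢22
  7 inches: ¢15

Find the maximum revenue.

Build f[k] bottom-up: f[k] = max over allowed piece i of (p[i] + f[k−i]).
f[1] = 0
f[2] = 6
f[3] = 22
f[4] = 22
f[5] = 28  (first piece 2, then f[3]=22)
f[6] = 44  (first piece 3, then f[3]=22)
f[7] = 44
f[8] = 50  (first piece 2, then f[6]=44)
f[9] = 66  (first piece 3, then f[6]=44)
f[10] = 66
One optimal cutting: pieces 3 + 3 + 3 with 1 inch of scrap → ¢66.

66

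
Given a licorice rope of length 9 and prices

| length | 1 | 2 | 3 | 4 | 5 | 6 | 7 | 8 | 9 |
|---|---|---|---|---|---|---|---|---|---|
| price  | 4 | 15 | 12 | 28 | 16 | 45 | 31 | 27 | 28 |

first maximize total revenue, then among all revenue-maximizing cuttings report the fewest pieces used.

3

Let r[k] be the best obtainable value from length k. For each k, try every first piece i and keep the best of price[i] + r[k−i].
r[1] = 4
r[2] = max(4+4, 15+0) = 15
r[3] = max(4+15, 15+4, 12+0) = 19
r[4] = max(4+19, 15+15, 12+4, 28+0) = 30
r[5] = max(4+30, 15+19, 12+15, 28+4, 16+0) = 34
r[6] = max(4+34, 15+30, 12+19, 28+15, 16+4, 45+0) = 45
r[7] = max(4+45, 15+34, 12+30, …, 45+4, 31+0) = 49
r[8] = max(4+49, 15+45, 12+34, …, 31+4, 27+0) = 60
r[9] = max(4+60, 15+49, 12+45, …, 27+4, 28+0) = 64
Maximum revenue is ¢64.
Now minimize piece count subject to staying optimal: for each k, pieces[k] = 1 + min over i with p[i]+r[k−i]=r[k] of pieces[k−i].
pieces[6] = 1
pieces[7] = 2
pieces[8] = 2
pieces[9] = 3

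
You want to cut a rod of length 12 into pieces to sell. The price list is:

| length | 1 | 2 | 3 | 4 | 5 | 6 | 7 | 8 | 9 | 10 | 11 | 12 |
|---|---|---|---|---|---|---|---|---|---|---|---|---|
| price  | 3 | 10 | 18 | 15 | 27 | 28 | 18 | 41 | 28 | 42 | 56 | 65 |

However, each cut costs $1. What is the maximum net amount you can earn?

69

Consider every possible first cut. net[k] is the best of p[i]+net[k−i] over all sellable i≤k, charging 1 whenever i<k.
net[1] = 3
net[2] = 10
net[3] = 18
net[4] = 20  (first piece 1, then net[3]=18)
net[5] = 27  (first piece 2, then net[3]=18)
net[6] = 35  (first piece 3, then net[3]=18)
net[7] = 37  (first piece 1, then net[6]=35)
net[8] = 44  (first piece 2, then net[6]=35)
net[9] = 52  (first piece 3, then net[6]=35)
net[10] = 54  (first piece 1, then net[9]=52)
net[11] = 61  (first piece 2, then net[9]=52)
net[12] = 69  (first piece 3, then net[9]=52)
One optimal plan: pieces 3 + 3 + 3 + 3 (3 cuts) → $72 − $3 = $69.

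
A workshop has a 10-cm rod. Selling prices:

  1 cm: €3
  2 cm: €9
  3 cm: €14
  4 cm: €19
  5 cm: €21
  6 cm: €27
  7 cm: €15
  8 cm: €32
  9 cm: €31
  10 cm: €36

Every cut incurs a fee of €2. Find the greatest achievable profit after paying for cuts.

Consider every possible first cut. net[k] is the best of p[i]+net[k−i] over all sellable i≤k, charging 2 whenever i<k.
net[1] = 3
net[2] = max(3+3-2, 9+0) = 9
net[3] = max(3+9-2, 9+3-2, 14+0) = 14
net[4] = max(3+14-2, 9+9-2, 14+3-2, 19+0) = 19
net[5] = max(3+19-2, 9+14-2, 14+9-2, 19+3-2, 21+0) = 21
net[6] = max(3+21-2, 9+19-2, 14+14-2, 19+9-2, 21+3-2, 27+0) = 27
net[7] = max(3+27-2, 9+21-2, 14+19-2, …, 27+3-2, 15+0) = 31
net[8] = max(3+31-2, 9+27-2, 14+21-2, …, 15+3-2, 32+0) = 36
net[9] = max(3+36-2, 9+31-2, 14+27-2, …, 32+3-2, 31+0) = 39
net[10] = max(3+39-2, 9+36-2, 14+31-2, …, 31+3-2, 36+0) = 44
One optimal plan: pieces 6 + 4 (1 cut) → €46 − €2 = €44.

44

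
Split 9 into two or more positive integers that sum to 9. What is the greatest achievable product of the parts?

27

Let P[k] be the best product for length k (with at least one cut). For each first piece i, the rest contributes max(k−i, P[k−i]).
P[2] = 1·max(1,0) = 1·1 = 1
P[3] = 1·max(2,1) = 1·2 = 2
P[4] = 2·max(2,1) = 2·2 = 4
P[5] = 2·max(3,2) = 2·3 = 6
P[6] = 3·max(3,2) = 3·3 = 9
P[7] = 2·max(5,6) = 2·6 = 12
P[8] = 2·max(6,9) = 2·9 = 18
P[9] = 3·max(6,9) = 3·9 = 27
One optimal split: 3 + 3 + 3; product 3·3·3 = 27.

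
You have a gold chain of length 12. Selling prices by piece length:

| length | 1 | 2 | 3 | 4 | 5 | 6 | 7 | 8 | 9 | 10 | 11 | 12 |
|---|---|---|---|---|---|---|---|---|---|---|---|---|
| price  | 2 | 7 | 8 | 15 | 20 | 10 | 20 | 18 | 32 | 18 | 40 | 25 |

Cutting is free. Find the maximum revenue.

47

Build v[k] bottom-up: v[k] = max over allowed piece i of (p[i] + v[k−i]).
v[1] = 2
v[2] = max(2+2, 7+0) = 7
v[3] = max(2+7, 7+2, 8+0) = 9
v[4] = max(2+9, 7+7, 8+2, 15+0) = 15
v[5] = max(2+15, 7+9, 8+7, 15+2, 20+0) = 20
v[6] = max(2+20, 7+15, 8+9, 15+7, 20+2, 10+0) = 22
v[7] = max(2+22, 7+20, 8+15, …, 10+2, 20+0) = 27
v[8] = max(2+27, 7+22, 8+20, …, 20+2, 18+0) = 30
v[9] = max(2+30, 7+27, 8+22, …, 18+2, 32+0) = 35
v[10] = max(2+35, 7+30, 8+27, …, 32+2, 18+0) = 40
v[11] = max(2+40, 7+35, 8+30, …, 18+2, 40+0) = 42
v[12] = max(2+42, 7+40, 8+35, …, 40+2, 25+0) = 47
One optimal cutting: 5 + 5 + 2 → $20 + $20 + $7 = $47.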